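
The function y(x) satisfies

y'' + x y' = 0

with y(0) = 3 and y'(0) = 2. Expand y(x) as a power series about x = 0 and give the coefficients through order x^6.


Ansatz: y(x) = sum_{n>=0} a_n x^n, so y'(x) = sum_{n>=1} n a_n x^(n-1) and y''(x) = sum_{n>=2} n(n-1) a_n x^(n-2).
Substitute into P(x) y'' + Q(x) y' + R(x) y = 0 with P(x) = 1, Q(x) = x, R(x) = 0, and match powers of x.
Initial conditions: a_0 = 3, a_1 = 2.
Setting the coefficient of each power of x to zero and solving order by order (substituting the coefficients already found):
  x^0: 2 a_2 = 0  ->  a_2 = 0
  x^1: 6 a_3 + a_1 = 0  ->  6 a_3 = -a_1 = -2  ->  a_3 = -1/3
  x^2: 12 a_4 + 2 a_2 = 0  ->  12 a_4 = -2 a_2 = 0  ->  a_4 = 0
  x^3: 20 a_5 + 3 a_3 = 0  ->  20 a_5 = -3 a_3 = 1  ->  a_5 = 1/20
  x^4: 30 a_6 + 4 a_4 = 0  ->  30 a_6 = -4 a_4 = 0  ->  a_6 = 0
Truncated series: y(x) = 3 + 2 x - (1/3) x^3 + (1/20) x^5 + O(x^7).

a_0 = 3; a_1 = 2; a_2 = 0; a_3 = -1/3; a_4 = 0; a_5 = 1/20; a_6 = 0


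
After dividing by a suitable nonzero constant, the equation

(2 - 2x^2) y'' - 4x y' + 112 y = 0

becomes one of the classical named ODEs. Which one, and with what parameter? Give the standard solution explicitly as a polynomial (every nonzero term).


All three coefficients share the factor 2; dividing through by 2 gives  (1 - x^2) y'' - 2x y' + 56 y = 0.
This matches the Legendre equation (1 - x^2) y'' - 2x y' + n(n+1) y = 0 (note the -2x y' term) with n(n+1) = 56, so n = 7; the polynomial solution is P_7(x).
With y = sum_k a_k x^k, matching x^k gives (k+2)(k+1) a_{k+2} = [k(k+1) - n(n+1)] a_k = (k - 7)(k + 8) a_k. The right side vanishes at k = 7, so the series with the parity of 7 terminates at degree 7.
Standard normalization (P_n(1) = 1): leading coefficient (2n)!/(2^n (n!)^2) = 87178291200/(128*25401600) = 429/16, so a_7 = 429/16. Work downward with a_k = (k+1)(k+2) a_{k+2} / ((k - 7)(k + 8)):
  a_5 = (6)(7)(429/16) / ((5 - 7)(5 + 8)) = (9009/8)/(-26) = -693/16
  a_3 = (4)(5)(-693/16) / ((3 - 7)(3 + 8)) = (-3465/4)/(-44) = 315/16
  a_1 = (2)(3)(315/16) / ((1 - 7)(1 + 8)) = (945/8)/(-54) = -35/16
Hence P_7(x) = 429 x^7/16 - 693 x^5/16 + 315 x^3/16 - 35 x/16.

P_7(x); series = 429 x^7/16 - 693 x^5/16 + 315 x^3/16 - 35 x/16


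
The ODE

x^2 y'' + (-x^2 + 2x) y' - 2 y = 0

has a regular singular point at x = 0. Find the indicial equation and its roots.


Divide by x^2 to reach normal form y'' + P_1(x) y' + P_2(x) y = 0 with P_1(x) = -1 + 2/x and P_2(x) = -2/x^2.
x = 0 is a singular point because the y'-coefficient -1 + 2/x has a pole at x = 0 and the y-coefficient -2/x^2 has a pole at x = 0.
It is a regular singular point because x P_1(x) = p(x) = 2 - x and x^2 P_2(x) = q(x) = -2 are polynomials, hence analytic at x = 0.
p(0) = 2,  q(0) = -2.
Indicial equation: r(r-1) + p(0) r + q(0) = 0, i.e. r^2 + (p(0) - 1) r + q(0) = 0, i.e. r^2 + 1 r - 2 = 0.
Discriminant: (1)^2 - 4(-2) = 9, so r = (-1 ± 3)/2.
Solving: r_1 = 1, r_2 = -2.

indicial: r^2 + 1 r - 2 = 0; roots r_1 = 1, r_2 = -2


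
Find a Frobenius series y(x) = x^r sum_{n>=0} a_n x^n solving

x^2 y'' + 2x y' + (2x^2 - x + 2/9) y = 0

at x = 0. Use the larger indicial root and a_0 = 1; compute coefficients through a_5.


Write in Frobenius form y'' + (p(x)/x) y' + (q(x)/x^2) y = 0:
  p(x) = 2,  q(x) = 2x^2 - x + 2/9.
Indicial equation: r(r-1) + (2) r + (2/9) = 0 -> roots r_1 = -1/3, r_2 = -2/3.
Take r = r_1 = -1/3. Let y(x) = x^r sum_{n>=0} a_n x^n with a_0 = 1.
Substitute y = x^r sum a_n x^n and match x^{r+n}. The recurrence is
  D(n) a_n - 1 a_{n-1} + 2 a_{n-2} = 0,  where D(n) = (r+n)(r+n-1) + (2)(r+n) + (2/9).
  a_n = [1 a_{n-1} - 2 a_{n-2}] / D(n).
Since the indicial polynomial factors as (r - r_1)(r - r_2), D(n) = (r_1 + n - r_1)(r_1 + n - r_2) = n(n + 1/3).
Evaluating step by step (a_0 = 1):
  n = 1: D(1) = 1(1 + 1/3) = 4/3; numerator = 1(1) = 1; a_1 = (1)/(4/3) = 3/4
  n = 2: D(2) = 2(2 + 1/3) = 14/3; numerator = 1(3/4) - 2(1) = -5/4; a_2 = (-5/4)/(14/3) = -15/56
  n = 3: D(3) = 3(3 + 1/3) = 10; numerator = 1(-15/56) - 2(3/4) = -99/56; a_3 = (-99/56)/(10) = -99/560
  n = 4: D(4) = 4(4 + 1/3) = 52/3; numerator = 1(-99/560) - 2(-15/56) = 201/560; a_4 = (201/560)/(52/3) = 603/29120
  n = 5: D(5) = 5(5 + 1/3) = 80/3; numerator = 1(603/29120) - 2(-99/560) = 1557/4160; a_5 = (1557/4160)/(80/3) = 4671/332800

r = -1/3; a_0 = 1; a_1 = 3/4; a_2 = -15/56; a_3 = -99/560; a_4 = 603/29120; a_5 = 4671/332800


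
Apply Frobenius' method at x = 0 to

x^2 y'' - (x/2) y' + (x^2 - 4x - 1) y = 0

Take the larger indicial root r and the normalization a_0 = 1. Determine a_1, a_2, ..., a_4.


Write in Frobenius form y'' + (p(x)/x) y' + (q(x)/x^2) y = 0:
  p(x) = -1/2,  q(x) = x^2 - 4x - 1.
Indicial equation: r(r-1) + (-1/2) r + (-1) = 0 -> roots r_1 = 2, r_2 = -1/2.
Take r = r_1 = 2. Let y(x) = x^r sum_{n>=0} a_n x^n with a_0 = 1.
Substitute y = x^r sum a_n x^n and match x^{r+n}. The recurrence is
  D(n) a_n - 4 a_{n-1} + 1 a_{n-2} = 0,  where D(n) = (r+n)(r+n-1) + (-1/2)(r+n) + (-1).
  a_n = [4 a_{n-1} - 1 a_{n-2}] / D(n).
Since the indicial polynomial factors as (r - r_1)(r - r_2), D(n) = (r_1 + n - r_1)(r_1 + n - r_2) = n(n + 5/2).
Evaluating step by step (a_0 = 1):
  n = 1: D(1) = 1(1 + 5/2) = 7/2; numerator = 4(1) = 4; a_1 = (4)/(7/2) = 8/7
  n = 2: D(2) = 2(2 + 5/2) = 9; numerator = 4(8/7) - 1(1) = 25/7; a_2 = (25/7)/(9) = 25/63
  n = 3: D(3) = 3(3 + 5/2) = 33/2; numerator = 4(25/63) - 1(8/7) = 4/9; a_3 = (4/9)/(33/2) = 8/297
  n = 4: D(4) = 4(4 + 5/2) = 26; numerator = 4(8/297) - 1(25/63) = -601/2079; a_4 = (-601/2079)/(26) = -601/54054

r = 2; a_0 = 1; a_1 = 8/7; a_2 = 25/63; a_3 = 8/297; a_4 = -601/54054


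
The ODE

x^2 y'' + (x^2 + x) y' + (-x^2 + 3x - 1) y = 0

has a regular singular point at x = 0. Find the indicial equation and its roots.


Divide by x^2 to reach normal form y'' + P_1(x) y' + P_2(x) y = 0 with P_1(x) = 1 + 1/x and P_2(x) = -1 + 3/x - 1/x^2.
x = 0 is a singular point because the y'-coefficient 1 + 1/x has a pole at x = 0 and the y-coefficient -1 + 3/x - 1/x^2 has a pole at x = 0.
It is a regular singular point because x P_1(x) = p(x) = x + 1 and x^2 P_2(x) = q(x) = -x^2 + 3x - 1 are polynomials, hence analytic at x = 0.
p(0) = 1,  q(0) = -1.
Indicial equation: r(r-1) + p(0) r + q(0) = 0, i.e. r^2 + (p(0) - 1) r + q(0) = 0, i.e. r^2 - 1 = 0.
Discriminant: (0)^2 - 4(-1) = 4, so r = (0 ± 2)/2.
Solving: r_1 = 1, r_2 = -1.

indicial: r^2 - 1 = 0; roots r_1 = 1, r_2 = -1


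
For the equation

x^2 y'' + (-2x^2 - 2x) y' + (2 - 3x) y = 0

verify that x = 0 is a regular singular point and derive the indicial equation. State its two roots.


Divide by x^2 to reach normal form y'' + P_1(x) y' + P_2(x) y = 0 with P_1(x) = -2 - 2/x and P_2(x) = -3/x + 2/x^2.
x = 0 is a singular point because the y'-coefficient -2 - 2/x has a pole at x = 0 and the y-coefficient -3/x + 2/x^2 has a pole at x = 0.
It is a regular singular point because x P_1(x) = p(x) = -2x - 2 and x^2 P_2(x) = q(x) = 2 - 3x are polynomials, hence analytic at x = 0.
p(0) = -2,  q(0) = 2.
Indicial equation: r(r-1) + p(0) r + q(0) = 0, i.e. r^2 + (p(0) - 1) r + q(0) = 0, i.e. r^2 - 3 r + 2 = 0.
Discriminant: (-3)^2 - 4(2) = 1, so r = (3 ± 1)/2.
Solving: r_1 = 2, r_2 = 1.

indicial: r^2 - 3 r + 2 = 0; roots r_1 = 2, r_2 = 1


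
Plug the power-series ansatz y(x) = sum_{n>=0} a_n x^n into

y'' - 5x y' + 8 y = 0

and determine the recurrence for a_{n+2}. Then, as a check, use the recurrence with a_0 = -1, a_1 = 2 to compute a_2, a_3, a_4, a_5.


Substitute y = sum_n a_n x^n.
y''(x) has coefficient (n+2)(n+1) a_{n+2} at x^n;
-5 x y'(x) has coefficient -5 n a_n at x^n (shift);
8 y(x) has coefficient 8 a_n at x^n.
Matching x^n: (n+2)(n+1) a_{n+2} + (-5n + 8) a_n = 0.
Thus a_{n+2} = (5n - 8) / ((n+1)(n+2)) * a_n.

Check with a_0 = -1, a_1 = 2 (apply the recurrence for n = 0, 1, 2, 3): a_0 = -1, a_1 = 2, a_2 = 4, a_3 = -1, a_4 = 2/3, a_5 = -7/20.

a_(n+2) = (5n - 8) / ((n+1)(n+2)) * a_n; check: a_0 = -1, a_1 = 2, a_2 = 4, a_3 = -1, a_4 = 2/3, a_5 = -7/20


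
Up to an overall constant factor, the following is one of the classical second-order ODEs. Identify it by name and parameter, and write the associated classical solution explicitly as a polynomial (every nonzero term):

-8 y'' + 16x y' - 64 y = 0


All three coefficients share the factor -8; dividing through by -8 gives  y'' - 2x y' + 8 y = 0.
This matches the Hermite equation y'' - 2x y' + 2n y = 0 with 2n = 8, so n = 4; the polynomial solution is H_4(x).
With y = sum_k a_k x^k, matching x^k gives (k+2)(k+1) a_{k+2} = 2(k - n) a_k = 2(k - 4) a_k. The right side vanishes at k = 4, so the series with the parity of 4 terminates at degree 4.
Standard normalization: leading coefficient of H_n is 2^n, so a_4 = 2^4 = 16. Work downward with a_k = (k+1)(k+2) a_{k+2} / (2(k - n)):
  a_2 = (3)(4)(16) / (2(2 - 4)) = 192/(-4) = -48
  a_0 = (1)(2)(-48) / (2(0 - 4)) = -96/(-8) = 12
Hence H_4(x) = 16 x^4 - 48 x^2 + 12.

H_4(x); series = 16 x^4 - 48 x^2 + 12


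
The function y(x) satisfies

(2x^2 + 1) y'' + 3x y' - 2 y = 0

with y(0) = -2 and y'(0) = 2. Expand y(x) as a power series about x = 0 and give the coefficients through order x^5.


Ansatz: y(x) = sum_{n>=0} a_n x^n, so y'(x) = sum_{n>=1} n a_n x^(n-1) and y''(x) = sum_{n>=2} n(n-1) a_n x^(n-2).
Substitute into P(x) y'' + Q(x) y' + R(x) y = 0 with P(x) = 2x^2 + 1, Q(x) = 3x, R(x) = -2, and match powers of x.
Initial conditions: a_0 = -2, a_1 = 2.
Setting the coefficient of each power of x to zero and solving order by order (substituting the coefficients already found):
  x^0: 2 a_2 - 2 a_0 = 0  ->  2 a_2 = 2 a_0 = -4  ->  a_2 = -2
  x^1: 6 a_3 + a_1 = 0  ->  6 a_3 = -a_1 = -2  ->  a_3 = -1/3
  x^2: 12 a_4 + 8 a_2 = 0  ->  12 a_4 = -8 a_2 = 16  ->  a_4 = 4/3
  x^3: 20 a_5 + 19 a_3 = 0  ->  20 a_5 = -19 a_3 = 19/3  ->  a_5 = 19/60
Truncated series: y(x) = -2 + 2 x - 2 x^2 - (1/3) x^3 + (4/3) x^4 + (19/60) x^5 + O(x^6).

a_0 = -2; a_1 = 2; a_2 = -2; a_3 = -1/3; a_4 = 4/3; a_5 = 19/60


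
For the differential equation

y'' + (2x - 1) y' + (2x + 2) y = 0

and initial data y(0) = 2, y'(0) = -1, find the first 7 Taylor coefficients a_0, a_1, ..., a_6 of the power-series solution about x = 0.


Ansatz: y(x) = sum_{n>=0} a_n x^n, so y'(x) = sum_{n>=1} n a_n x^(n-1) and y''(x) = sum_{n>=2} n(n-1) a_n x^(n-2).
Substitute into P(x) y'' + Q(x) y' + R(x) y = 0 with P(x) = 1, Q(x) = 2x - 1, R(x) = 2x + 2, and match powers of x.
Initial conditions: a_0 = 2, a_1 = -1.
Setting the coefficient of each power of x to zero and solving order by order (substituting the coefficients already found):
  x^0: 2 a_2 - a_1 + 2 a_0 = 0  ->  2 a_2 = a_1 - 2 a_0 = -5  ->  a_2 = -5/2
  x^1: 6 a_3 - 2 a_2 + 4 a_1 + 2 a_0 = 0  ->  6 a_3 = 2 a_2 - 4 a_1 - 2 a_0 = -5  ->  a_3 = -5/6
  x^2: 12 a_4 - 3 a_3 + 6 a_2 + 2 a_1 = 0  ->  12 a_4 = 3 a_3 - 6 a_2 - 2 a_1 = 29/2  ->  a_4 = 29/24
  x^3: 20 a_5 - 4 a_4 + 8 a_3 + 2 a_2 = 0  ->  20 a_5 = 4 a_4 - 8 a_3 - 2 a_2 = 33/2  ->  a_5 = 33/40
  x^4: 30 a_6 - 5 a_5 + 10 a_4 + 2 a_3 = 0  ->  30 a_6 = 5 a_5 - 10 a_4 - 2 a_3 = -151/24  ->  a_6 = -151/720
Truncated series: y(x) = 2 - x - (5/2) x^2 - (5/6) x^3 + (29/24) x^4 + (33/40) x^5 - (151/720) x^6 + O(x^7).

a_0 = 2; a_1 = -1; a_2 = -5/2; a_3 = -5/6; a_4 = 29/24; a_5 = 33/40; a_6 = -151/720


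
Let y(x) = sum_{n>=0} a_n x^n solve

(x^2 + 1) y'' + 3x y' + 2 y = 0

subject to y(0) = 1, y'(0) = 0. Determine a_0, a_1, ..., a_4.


Ansatz: y(x) = sum_{n>=0} a_n x^n, so y'(x) = sum_{n>=1} n a_n x^(n-1) and y''(x) = sum_{n>=2} n(n-1) a_n x^(n-2).
Substitute into P(x) y'' + Q(x) y' + R(x) y = 0 with P(x) = x^2 + 1, Q(x) = 3x, R(x) = 2, and match powers of x.
Initial conditions: a_0 = 1, a_1 = 0.
Setting the coefficient of each power of x to zero and solving order by order (substituting the coefficients already found):
  x^0: 2 a_2 + 2 a_0 = 0  ->  2 a_2 = -2 a_0 = -2  ->  a_2 = -1
  x^1: 6 a_3 + 5 a_1 = 0  ->  6 a_3 = -5 a_1 = 0  ->  a_3 = 0
  x^2: 12 a_4 + 10 a_2 = 0  ->  12 a_4 = -10 a_2 = 10  ->  a_4 = 5/6
Truncated series: y(x) = 1 - x^2 + (5/6) x^4 + O(x^5).

a_0 = 1; a_1 = 0; a_2 = -1; a_3 = 0; a_4 = 5/6


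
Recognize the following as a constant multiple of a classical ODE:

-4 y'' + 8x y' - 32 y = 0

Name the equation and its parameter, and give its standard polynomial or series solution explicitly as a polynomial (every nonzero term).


All three coefficients share the factor -4; dividing through by -4 gives  y'' - 2x y' + 8 y = 0.
This matches the Hermite equation y'' - 2x y' + 2n y = 0 with 2n = 8, so n = 4; the polynomial solution is H_4(x).
With y = sum_k a_k x^k, matching x^k gives (k+2)(k+1) a_{k+2} = 2(k - n) a_k = 2(k - 4) a_k. The right side vanishes at k = 4, so the series with the parity of 4 terminates at degree 4.
Standard normalization: leading coefficient of H_n is 2^n, so a_4 = 2^4 = 16. Work downward with a_k = (k+1)(k+2) a_{k+2} / (2(k - n)):
  a_2 = (3)(4)(16) / (2(2 - 4)) = 192/(-4) = -48
  a_0 = (1)(2)(-48) / (2(0 - 4)) = -96/(-8) = 12
Hence H_4(x) = 16 x^4 - 48 x^2 + 12.

H_4(x); series = 16 x^4 - 48 x^2 + 12


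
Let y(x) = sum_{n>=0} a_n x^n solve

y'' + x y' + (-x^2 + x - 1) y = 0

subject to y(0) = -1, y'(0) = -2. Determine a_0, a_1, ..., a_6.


Ansatz: y(x) = sum_{n>=0} a_n x^n, so y'(x) = sum_{n>=1} n a_n x^(n-1) and y''(x) = sum_{n>=2} n(n-1) a_n x^(n-2).
Substitute into P(x) y'' + Q(x) y' + R(x) y = 0 with P(x) = 1, Q(x) = x, R(x) = -x^2 + x - 1, and match powers of x.
Initial conditions: a_0 = -1, a_1 = -2.
Setting the coefficient of each power of x to zero and solving order by order (substituting the coefficients already found):
  x^0: 2 a_2 - a_0 = 0  ->  2 a_2 = a_0 = -1  ->  a_2 = -1/2
  x^1: 6 a_3 + a_0 = 0  ->  6 a_3 = -a_0 = 1  ->  a_3 = 1/6
  x^2: 12 a_4 + a_2 + a_1 - a_0 = 0  ->  12 a_4 = -a_2 - a_1 + a_0 = 3/2  ->  a_4 = 1/8
  x^3: 20 a_5 + 2 a_3 + a_2 - a_1 = 0  ->  20 a_5 = -2 a_3 - a_2 + a_1 = -11/6  ->  a_5 = -11/120
  x^4: 30 a_6 + 3 a_4 + a_3 - a_2 = 0  ->  30 a_6 = -3 a_4 - a_3 + a_2 = -25/24  ->  a_6 = -5/144
Truncated series: y(x) = -1 - 2 x - (1/2) x^2 + (1/6) x^3 + (1/8) x^4 - (11/120) x^5 - (5/144) x^6 + O(x^7).

a_0 = -1; a_1 = -2; a_2 = -1/2; a_3 = 1/6; a_4 = 1/8; a_5 = -11/120; a_6 = -5/144


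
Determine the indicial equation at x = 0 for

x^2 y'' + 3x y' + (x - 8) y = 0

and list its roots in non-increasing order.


Divide by x^2 to reach normal form y'' + P_1(x) y' + P_2(x) y = 0 with P_1(x) = 3/x and P_2(x) = 1/x - 8/x^2.
x = 0 is a singular point because the y'-coefficient 3/x has a pole at x = 0 and the y-coefficient 1/x - 8/x^2 has a pole at x = 0.
It is a regular singular point because x P_1(x) = p(x) = 3 and x^2 P_2(x) = q(x) = x - 8 are polynomials, hence analytic at x = 0.
p(0) = 3,  q(0) = -8.
Indicial equation: r(r-1) + p(0) r + q(0) = 0, i.e. r^2 + (p(0) - 1) r + q(0) = 0, i.e. r^2 + 2 r - 8 = 0.
Discriminant: (2)^2 - 4(-8) = 36, so r = (-2 ± 6)/2.
Solving: r_1 = 2, r_2 = -4.

indicial: r^2 + 2 r - 8 = 0; roots r_1 = 2, r_2 = -4


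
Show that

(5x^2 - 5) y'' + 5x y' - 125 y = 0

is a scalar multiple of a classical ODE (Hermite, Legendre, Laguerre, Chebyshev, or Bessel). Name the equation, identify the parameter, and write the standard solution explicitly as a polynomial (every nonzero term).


All three coefficients share the factor -5; dividing through by -5 gives  (1 - x^2) y'' - x y' + 25 y = 0.
This matches the Chebyshev equation (1 - x^2) y'' - x y' + n^2 y = 0 (note the -x y' term, not -2x y') with n^2 = 25, so n = 5; the polynomial solution is T_5(x).
With y = sum_k a_k x^k, matching x^k gives (k+2)(k+1) a_{k+2} = (k^2 - n^2) a_k = (k - 5)(k + 5) a_k. The right side vanishes at k = 5, so the series with the parity of 5 terminates at degree 5.
Standard normalization: leading coefficient of T_n is 2^(n-1), so a_5 = 2^4 = 16. Work downward with a_k = (k+1)(k+2) a_{k+2} / ((k - 5)(k + 5)):
  a_3 = (4)(5)(16) / ((3 - 5)(3 + 5)) = 320/(-16) = -20
  a_1 = (2)(3)(-20) / ((1 - 5)(1 + 5)) = -120/(-24) = 5
Hence T_5(x) = 16 x^5 - 20 x^3 + 5 x.

T_5(x); series = 16 x^5 - 20 x^3 + 5 x


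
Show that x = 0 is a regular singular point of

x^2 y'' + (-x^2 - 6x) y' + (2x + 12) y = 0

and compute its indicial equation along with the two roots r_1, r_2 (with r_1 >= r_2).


Divide by x^2 to reach normal form y'' + P_1(x) y' + P_2(x) y = 0 with P_1(x) = -1 - 6/x and P_2(x) = 2/x + 12/x^2.
x = 0 is a singular point because the y'-coefficient -1 - 6/x has a pole at x = 0 and the y-coefficient 2/x + 12/x^2 has a pole at x = 0.
It is a regular singular point because x P_1(x) = p(x) = -x - 6 and x^2 P_2(x) = q(x) = 2x + 12 are polynomials, hence analytic at x = 0.
p(0) = -6,  q(0) = 12.
Indicial equation: r(r-1) + p(0) r + q(0) = 0, i.e. r^2 + (p(0) - 1) r + q(0) = 0, i.e. r^2 - 7 r + 12 = 0.
Discriminant: (-7)^2 - 4(12) = 1, so r = (7 ± 1)/2.
Solving: r_1 = 4, r_2 = 3.

indicial: r^2 - 7 r + 12 = 0; roots r_1 = 4, r_2 = 3


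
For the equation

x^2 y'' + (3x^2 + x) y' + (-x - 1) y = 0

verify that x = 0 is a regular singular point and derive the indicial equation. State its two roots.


Divide by x^2 to reach normal form y'' + P_1(x) y' + P_2(x) y = 0 with P_1(x) = 3 + 1/x and P_2(x) = -1/x - 1/x^2.
x = 0 is a singular point because the y'-coefficient 3 + 1/x has a pole at x = 0 and the y-coefficient -1/x - 1/x^2 has a pole at x = 0.
It is a regular singular point because x P_1(x) = p(x) = 3x + 1 and x^2 P_2(x) = q(x) = -x - 1 are polynomials, hence analytic at x = 0.
p(0) = 1,  q(0) = -1.
Indicial equation: r(r-1) + p(0) r + q(0) = 0, i.e. r^2 + (p(0) - 1) r + q(0) = 0, i.e. r^2 - 1 = 0.
Discriminant: (0)^2 - 4(-1) = 4, so r = (0 ± 2)/2.
Solving: r_1 = 1, r_2 = -1.

indicial: r^2 - 1 = 0; roots r_1 = 1, r_2 = -1


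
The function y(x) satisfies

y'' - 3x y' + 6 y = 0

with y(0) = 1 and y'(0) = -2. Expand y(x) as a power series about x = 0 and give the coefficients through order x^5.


Ansatz: y(x) = sum_{n>=0} a_n x^n, so y'(x) = sum_{n>=1} n a_n x^(n-1) and y''(x) = sum_{n>=2} n(n-1) a_n x^(n-2).
Substitute into P(x) y'' + Q(x) y' + R(x) y = 0 with P(x) = 1, Q(x) = -3x, R(x) = 6, and match powers of x.
Initial conditions: a_0 = 1, a_1 = -2.
Setting the coefficient of each power of x to zero and solving order by order (substituting the coefficients already found):
  x^0: 2 a_2 + 6 a_0 = 0  ->  2 a_2 = -6 a_0 = -6  ->  a_2 = -3
  x^1: 6 a_3 + 3 a_1 = 0  ->  6 a_3 = -3 a_1 = 6  ->  a_3 = 1
  x^2: 12 a_4 = 0  ->  a_4 = 0
  x^3: 20 a_5 - 3 a_3 = 0  ->  20 a_5 = 3 a_3 = 3  ->  a_5 = 3/20
Truncated series: y(x) = 1 - 2 x - 3 x^2 + x^3 + (3/20) x^5 + O(x^6).

a_0 = 1; a_1 = -2; a_2 = -3; a_3 = 1; a_4 = 0; a_5 = 3/20


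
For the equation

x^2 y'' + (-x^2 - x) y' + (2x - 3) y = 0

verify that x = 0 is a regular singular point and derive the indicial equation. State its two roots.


Divide by x^2 to reach normal form y'' + P_1(x) y' + P_2(x) y = 0 with P_1(x) = -1 - 1/x and P_2(x) = 2/x - 3/x^2.
x = 0 is a singular point because the y'-coefficient -1 - 1/x has a pole at x = 0 and the y-coefficient 2/x - 3/x^2 has a pole at x = 0.
It is a regular singular point because x P_1(x) = p(x) = -x - 1 and x^2 P_2(x) = q(x) = 2x - 3 are polynomials, hence analytic at x = 0.
p(0) = -1,  q(0) = -3.
Indicial equation: r(r-1) + p(0) r + q(0) = 0, i.e. r^2 + (p(0) - 1) r + q(0) = 0, i.e. r^2 - 2 r - 3 = 0.
Discriminant: (-2)^2 - 4(-3) = 16, so r = (2 ± 4)/2.
Solving: r_1 = 3, r_2 = -1.

indicial: r^2 - 2 r - 3 = 0; roots r_1 = 3, r_2 = -1


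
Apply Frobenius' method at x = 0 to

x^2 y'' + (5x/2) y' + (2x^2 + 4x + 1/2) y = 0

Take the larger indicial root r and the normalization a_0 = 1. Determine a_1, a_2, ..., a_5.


Write in Frobenius form y'' + (p(x)/x) y' + (q(x)/x^2) y = 0:
  p(x) = 5/2,  q(x) = 2x^2 + 4x + 1/2.
Indicial equation: r(r-1) + (5/2) r + (1/2) = 0 -> roots r_1 = -1/2, r_2 = -1.
Take r = r_1 = -1/2. Let y(x) = x^r sum_{n>=0} a_n x^n with a_0 = 1.
Substitute y = x^r sum a_n x^n and match x^{r+n}. The recurrence is
  D(n) a_n + 4 a_{n-1} + 2 a_{n-2} = 0,  where D(n) = (r+n)(r+n-1) + (5/2)(r+n) + (1/2).
  a_n = [-4 a_{n-1} - 2 a_{n-2}] / D(n).
Since the indicial polynomial factors as (r - r_1)(r - r_2), D(n) = (r_1 + n - r_1)(r_1 + n - r_2) = n(n + 1/2).
Evaluating step by step (a_0 = 1):
  n = 1: D(1) = 1(1 + 1/2) = 3/2; numerator = -4(1) = -4; a_1 = (-4)/(3/2) = -8/3
  n = 2: D(2) = 2(2 + 1/2) = 5; numerator = -4(-8/3) - 2(1) = 26/3; a_2 = (26/3)/(5) = 26/15
  n = 3: D(3) = 3(3 + 1/2) = 21/2; numerator = -4(26/15) - 2(-8/3) = -8/5; a_3 = (-8/5)/(21/2) = -16/105
  n = 4: D(4) = 4(4 + 1/2) = 18; numerator = -4(-16/105) - 2(26/15) = -20/7; a_4 = (-20/7)/(18) = -10/63
  n = 5: D(5) = 5(5 + 1/2) = 55/2; numerator = -4(-10/63) - 2(-16/105) = 296/315; a_5 = (296/315)/(55/2) = 592/17325

r = -1/2; a_0 = 1; a_1 = -8/3; a_2 = 26/15; a_3 = -16/105; a_4 = -10/63; a_5 = 592/17325


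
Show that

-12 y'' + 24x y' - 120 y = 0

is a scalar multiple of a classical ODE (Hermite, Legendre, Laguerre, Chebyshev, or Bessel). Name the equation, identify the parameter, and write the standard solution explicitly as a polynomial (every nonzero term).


All three coefficients share the factor -12; dividing through by -12 gives  y'' - 2x y' + 10 y = 0.
This matches the Hermite equation y'' - 2x y' + 2n y = 0 with 2n = 10, so n = 5; the polynomial solution is H_5(x).
With y = sum_k a_k x^k, matching x^k gives (k+2)(k+1) a_{k+2} = 2(k - n) a_k = 2(k - 5) a_k. The right side vanishes at k = 5, so the series with the parity of 5 terminates at degree 5.
Standard normalization: leading coefficient of H_n is 2^n, so a_5 = 2^5 = 32. Work downward with a_k = (k+1)(k+2) a_{k+2} / (2(k - n)):
  a_3 = (4)(5)(32) / (2(3 - 5)) = 640/(-4) = -160
  a_1 = (2)(3)(-160) / (2(1 - 5)) = -960/(-8) = 120
Hence H_5(x) = 32 x^5 - 160 x^3 + 120 x.

H_5(x); series = 32 x^5 - 160 x^3 + 120 x


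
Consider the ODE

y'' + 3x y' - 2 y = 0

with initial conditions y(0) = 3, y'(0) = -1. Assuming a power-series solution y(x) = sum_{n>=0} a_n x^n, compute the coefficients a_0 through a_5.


Ansatz: y(x) = sum_{n>=0} a_n x^n, so y'(x) = sum_{n>=1} n a_n x^(n-1) and y''(x) = sum_{n>=2} n(n-1) a_n x^(n-2).
Substitute into P(x) y'' + Q(x) y' + R(x) y = 0 with P(x) = 1, Q(x) = 3x, R(x) = -2, and match powers of x.
Initial conditions: a_0 = 3, a_1 = -1.
Setting the coefficient of each power of x to zero and solving order by order (substituting the coefficients already found):
  x^0: 2 a_2 - 2 a_0 = 0  ->  2 a_2 = 2 a_0 = 6  ->  a_2 = 3
  x^1: 6 a_3 + a_1 = 0  ->  6 a_3 = -a_1 = 1  ->  a_3 = 1/6
  x^2: 12 a_4 + 4 a_2 = 0  ->  12 a_4 = -4 a_2 = -12  ->  a_4 = -1
  x^3: 20 a_5 + 7 a_3 = 0  ->  20 a_5 = -7 a_3 = -7/6  ->  a_5 = -7/120
Truncated series: y(x) = 3 - x + 3 x^2 + (1/6) x^3 - x^4 - (7/120) x^5 + O(x^6).

a_0 = 3; a_1 = -1; a_2 = 3; a_3 = 1/6; a_4 = -1; a_5 = -7/120


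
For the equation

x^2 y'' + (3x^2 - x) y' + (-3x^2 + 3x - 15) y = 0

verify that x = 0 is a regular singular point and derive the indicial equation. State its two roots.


Divide by x^2 to reach normal form y'' + P_1(x) y' + P_2(x) y = 0 with P_1(x) = 3 - 1/x and P_2(x) = -3 + 3/x - 15/x^2.
x = 0 is a singular point because the y'-coefficient 3 - 1/x has a pole at x = 0 and the y-coefficient -3 + 3/x - 15/x^2 has a pole at x = 0.
It is a regular singular point because x P_1(x) = p(x) = 3x - 1 and x^2 P_2(x) = q(x) = -3x^2 + 3x - 15 are polynomials, hence analytic at x = 0.
p(0) = -1,  q(0) = -15.
Indicial equation: r(r-1) + p(0) r + q(0) = 0, i.e. r^2 + (p(0) - 1) r + q(0) = 0, i.e. r^2 - 2 r - 15 = 0.
Discriminant: (-2)^2 - 4(-15) = 64, so r = (2 ± 8)/2.
Solving: r_1 = 5, r_2 = -3.

indicial: r^2 - 2 r - 15 = 0; roots r_1 = 5, r_2 = -3


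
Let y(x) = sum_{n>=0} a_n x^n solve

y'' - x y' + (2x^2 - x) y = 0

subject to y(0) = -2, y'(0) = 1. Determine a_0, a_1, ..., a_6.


Ansatz: y(x) = sum_{n>=0} a_n x^n, so y'(x) = sum_{n>=1} n a_n x^(n-1) and y''(x) = sum_{n>=2} n(n-1) a_n x^(n-2).
Substitute into P(x) y'' + Q(x) y' + R(x) y = 0 with P(x) = 1, Q(x) = -x, R(x) = 2x^2 - x, and match powers of x.
Initial conditions: a_0 = -2, a_1 = 1.
Setting the coefficient of each power of x to zero and solving order by order (substituting the coefficients already found):
  x^0: 2 a_2 = 0  ->  a_2 = 0
  x^1: 6 a_3 - a_1 - a_0 = 0  ->  6 a_3 = a_1 + a_0 = -1  ->  a_3 = -1/6
  x^2: 12 a_4 - 2 a_2 - a_1 + 2 a_0 = 0  ->  12 a_4 = 2 a_2 + a_1 - 2 a_0 = 5  ->  a_4 = 5/12
  x^3: 20 a_5 - 3 a_3 - a_2 + 2 a_1 = 0  ->  20 a_5 = 3 a_3 + a_2 - 2 a_1 = -5/2  ->  a_5 = -1/8
  x^4: 30 a_6 - 4 a_4 - a_3 + 2 a_2 = 0  ->  30 a_6 = 4 a_4 + a_3 - 2 a_2 = 3/2  ->  a_6 = 1/20
Truncated series: y(x) = -2 + x - (1/6) x^3 + (5/12) x^4 - (1/8) x^5 + (1/20) x^6 + O(x^7).

a_0 = -2; a_1 = 1; a_2 = 0; a_3 = -1/6; a_4 = 5/12; a_5 = -1/8; a_6 = 1/20


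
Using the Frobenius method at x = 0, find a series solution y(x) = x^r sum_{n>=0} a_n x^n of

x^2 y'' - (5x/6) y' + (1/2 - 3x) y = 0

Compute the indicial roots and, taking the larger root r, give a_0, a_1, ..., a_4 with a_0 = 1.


Write in Frobenius form y'' + (p(x)/x) y' + (q(x)/x^2) y = 0:
  p(x) = -5/6,  q(x) = 1/2 - 3x.
Indicial equation: r(r-1) + (-5/6) r + (1/2) = 0 -> roots r_1 = 3/2, r_2 = 1/3.
Take r = r_1 = 3/2. Let y(x) = x^r sum_{n>=0} a_n x^n with a_0 = 1.
Substitute y = x^r sum a_n x^n and match x^{r+n}. The recurrence is
  D(n) a_n - 3 a_{n-1} = 0,  where D(n) = (r+n)(r+n-1) + (-5/6)(r+n) + (1/2).
  a_n = 3 / D(n) * a_{n-1}.
Since the indicial polynomial factors as (r - r_1)(r - r_2), D(n) = (r_1 + n - r_1)(r_1 + n - r_2) = n(n + 7/6).
Evaluating step by step (a_0 = 1):
  n = 1: D(1) = 1(1 + 7/6) = 13/6; numerator = 3(1) = 3; a_1 = (3)/(13/6) = 18/13
  n = 2: D(2) = 2(2 + 7/6) = 19/3; numerator = 3(18/13) = 54/13; a_2 = (54/13)/(19/3) = 162/247
  n = 3: D(3) = 3(3 + 7/6) = 25/2; numerator = 3(162/247) = 486/247; a_3 = (486/247)/(25/2) = 972/6175
  n = 4: D(4) = 4(4 + 7/6) = 62/3; numerator = 3(972/6175) = 2916/6175; a_4 = (2916/6175)/(62/3) = 4374/191425

r = 3/2; a_0 = 1; a_1 = 18/13; a_2 = 162/247; a_3 = 972/6175; a_4 = 4374/191425


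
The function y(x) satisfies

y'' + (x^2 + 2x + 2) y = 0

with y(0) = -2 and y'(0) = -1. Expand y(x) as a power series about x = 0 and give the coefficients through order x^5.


Ansatz: y(x) = sum_{n>=0} a_n x^n, so y'(x) = sum_{n>=1} n a_n x^(n-1) and y''(x) = sum_{n>=2} n(n-1) a_n x^(n-2).
Substitute into P(x) y'' + Q(x) y' + R(x) y = 0 with P(x) = 1, Q(x) = 0, R(x) = x^2 + 2x + 2, and match powers of x.
Initial conditions: a_0 = -2, a_1 = -1.
Setting the coefficient of each power of x to zero and solving order by order (substituting the coefficients already found):
  x^0: 2 a_2 + 2 a_0 = 0  ->  2 a_2 = -2 a_0 = 4  ->  a_2 = 2
  x^1: 6 a_3 + 2 a_1 + 2 a_0 = 0  ->  6 a_3 = -2 a_1 - 2 a_0 = 6  ->  a_3 = 1
  x^2: 12 a_4 + 2 a_2 + 2 a_1 + a_0 = 0  ->  12 a_4 = -2 a_2 - 2 a_1 - a_0 = 0  ->  a_4 = 0
  x^3: 20 a_5 + 2 a_3 + 2 a_2 + a_1 = 0  ->  20 a_5 = -2 a_3 - 2 a_2 - a_1 = -5  ->  a_5 = -1/4
Truncated series: y(x) = -2 - x + 2 x^2 + x^3 - (1/4) x^5 + O(x^6).

a_0 = -2; a_1 = -1; a_2 = 2; a_3 = 1; a_4 = 0; a_5 = -1/4


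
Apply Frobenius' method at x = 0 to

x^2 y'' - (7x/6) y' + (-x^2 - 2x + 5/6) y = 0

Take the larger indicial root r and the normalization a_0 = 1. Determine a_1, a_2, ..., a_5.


Write in Frobenius form y'' + (p(x)/x) y' + (q(x)/x^2) y = 0:
  p(x) = -7/6,  q(x) = -x^2 - 2x + 5/6.
Indicial equation: r(r-1) + (-7/6) r + (5/6) = 0 -> roots r_1 = 5/3, r_2 = 1/2.
Take r = r_1 = 5/3. Let y(x) = x^r sum_{n>=0} a_n x^n with a_0 = 1.
Substitute y = x^r sum a_n x^n and match x^{r+n}. The recurrence is
  D(n) a_n - 2 a_{n-1} - 1 a_{n-2} = 0,  where D(n) = (r+n)(r+n-1) + (-7/6)(r+n) + (5/6).
  a_n = [2 a_{n-1} + 1 a_{n-2}] / D(n).
Since the indicial polynomial factors as (r - r_1)(r - r_2), D(n) = (r_1 + n - r_1)(r_1 + n - r_2) = n(n + 7/6).
Evaluating step by step (a_0 = 1):
  n = 1: D(1) = 1(1 + 7/6) = 13/6; numerator = 2(1) = 2; a_1 = (2)/(13/6) = 12/13
  n = 2: D(2) = 2(2 + 7/6) = 19/3; numerator = 2(12/13) + 1(1) = 37/13; a_2 = (37/13)/(19/3) = 111/247
  n = 3: D(3) = 3(3 + 7/6) = 25/2; numerator = 2(111/247) + 1(12/13) = 450/247; a_3 = (450/247)/(25/2) = 36/247
  n = 4: D(4) = 4(4 + 7/6) = 62/3; numerator = 2(36/247) + 1(111/247) = 183/247; a_4 = (183/247)/(62/3) = 549/15314
  n = 5: D(5) = 5(5 + 7/6) = 185/6; numerator = 2(549/15314) + 1(36/247) = 1665/7657; a_5 = (1665/7657)/(185/6) = 54/7657

r = 5/3; a_0 = 1; a_1 = 12/13; a_2 = 111/247; a_3 = 36/247; a_4 = 549/15314; a_5 = 54/7657


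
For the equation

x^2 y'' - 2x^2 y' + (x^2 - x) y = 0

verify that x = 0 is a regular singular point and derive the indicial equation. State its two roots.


Divide by x^2 to reach normal form y'' + P_1(x) y' + P_2(x) y = 0 with P_1(x) = -2 and P_2(x) = 1 - 1/x.
x = 0 is a singular point because the y-coefficient 1 - 1/x has a pole at x = 0.
It is a regular singular point because x P_1(x) = p(x) = -2x and x^2 P_2(x) = q(x) = x^2 - x are polynomials, hence analytic at x = 0.
p(0) = 0,  q(0) = 0.
Indicial equation: r(r-1) + p(0) r + q(0) = 0, i.e. r^2 + (p(0) - 1) r + q(0) = 0, i.e. r^2 - 1 r = 0.
Discriminant: (-1)^2 - 4(0) = 1, so r = (1 ± 1)/2.
Solving: r_1 = 1, r_2 = 0.

indicial: r^2 - 1 r = 0; roots r_1 = 1, r_2 = 0


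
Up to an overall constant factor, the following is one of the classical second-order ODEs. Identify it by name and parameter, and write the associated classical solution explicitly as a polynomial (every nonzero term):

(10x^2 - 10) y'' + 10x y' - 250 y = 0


All three coefficients share the factor -10; dividing through by -10 gives  (1 - x^2) y'' - x y' + 25 y = 0.
This matches the Chebyshev equation (1 - x^2) y'' - x y' + n^2 y = 0 (note the -x y' term, not -2x y') with n^2 = 25, so n = 5; the polynomial solution is T_5(x).
With y = sum_k a_k x^k, matching x^k gives (k+2)(k+1) a_{k+2} = (k^2 - n^2) a_k = (k - 5)(k + 5) a_k. The right side vanishes at k = 5, so the series with the parity of 5 terminates at degree 5.
Standard normalization: leading coefficient of T_n is 2^(n-1), so a_5 = 2^4 = 16. Work downward with a_k = (k+1)(k+2) a_{k+2} / ((k - 5)(k + 5)):
  a_3 = (4)(5)(16) / ((3 - 5)(3 + 5)) = 320/(-16) = -20
  a_1 = (2)(3)(-20) / ((1 - 5)(1 + 5)) = -120/(-24) = 5
Hence T_5(x) = 16 x^5 - 20 x^3 + 5 x.

T_5(x); series = 16 x^5 - 20 x^3 + 5 x


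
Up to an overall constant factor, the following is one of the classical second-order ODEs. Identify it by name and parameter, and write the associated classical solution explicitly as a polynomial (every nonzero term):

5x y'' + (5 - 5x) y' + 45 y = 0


All three coefficients share the factor 5; dividing through by 5 gives  x y'' + (1 - x) y' + 9 y = 0.
This matches the Laguerre equation x y'' + (1 - x) y' + n y = 0 with n = 9; the polynomial solution is L_9(x).
With y = sum_k a_k x^k, matching x^k gives (k+1)k a_{k+1} + (k+1) a_{k+1} - k a_k + n a_k = 0, i.e. (k+1)^2 a_{k+1} = (k - n) a_k = (k - 9) a_k. The right side vanishes at k = 9, so the series terminates at degree 9.
Standard normalization L_n(0) = 1 gives a_0 = 1. Work upward with a_{k+1} = (k - 9) a_k / (k+1)^2:
  a_1 = (0 - 9)(1) / 1^2 = -9/1 = -9
  a_2 = (1 - 9)(-9) / 2^2 = 72/4 = 18
  a_3 = (2 - 9)(18) / 3^2 = -126/9 = -14
  a_4 = (3 - 9)(-14) / 4^2 = 84/16 = 21/4
  a_5 = (4 - 9)(21/4) / 5^2 = (-105/4)/25 = -21/20
  a_6 = (5 - 9)(-21/20) / 6^2 = (21/5)/36 = 7/60
  a_7 = (6 - 9)(7/60) / 7^2 = (-7/20)/49 = -1/140
  a_8 = (7 - 9)(-1/140) / 8^2 = (1/70)/64 = 1/4480
  a_9 = (8 - 9)(1/4480) / 9^2 = (-1/4480)/81 = -1/362880
Hence L_9(x) = -x^9/362880 + x^8/4480 - x^7/140 + 7 x^6/60 - 21 x^5/20 + 21 x^4/4 - 14 x^3 + 18 x^2 - 9 x + 1.

L_9(x); series = -x^9/362880 + x^8/4480 - x^7/140 + 7 x^6/60 - 21 x^5/20 + 21 x^4/4 - 14 x^3 + 18 x^2 - 9 x + 1


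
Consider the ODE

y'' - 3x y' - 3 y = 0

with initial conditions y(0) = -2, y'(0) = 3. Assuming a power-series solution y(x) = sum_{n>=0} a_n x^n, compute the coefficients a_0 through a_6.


Ansatz: y(x) = sum_{n>=0} a_n x^n, so y'(x) = sum_{n>=1} n a_n x^(n-1) and y''(x) = sum_{n>=2} n(n-1) a_n x^(n-2).
Substitute into P(x) y'' + Q(x) y' + R(x) y = 0 with P(x) = 1, Q(x) = -3x, R(x) = -3, and match powers of x.
Initial conditions: a_0 = -2, a_1 = 3.
Setting the coefficient of each power of x to zero and solving order by order (substituting the coefficients already found):
  x^0: 2 a_2 - 3 a_0 = 0  ->  2 a_2 = 3 a_0 = -6  ->  a_2 = -3
  x^1: 6 a_3 - 6 a_1 = 0  ->  6 a_3 = 6 a_1 = 18  ->  a_3 = 3
  x^2: 12 a_4 - 9 a_2 = 0  ->  12 a_4 = 9 a_2 = -27  ->  a_4 = -9/4
  x^3: 20 a_5 - 12 a_3 = 0  ->  20 a_5 = 12 a_3 = 36  ->  a_5 = 9/5
  x^4: 30 a_6 - 15 a_4 = 0  ->  30 a_6 = 15 a_4 = -135/4  ->  a_6 = -9/8
Truncated series: y(x) = -2 + 3 x - 3 x^2 + 3 x^3 - (9/4) x^4 + (9/5) x^5 - (9/8) x^6 + O(x^7).

a_0 = -2; a_1 = 3; a_2 = -3; a_3 = 3; a_4 = -9/4; a_5 = 9/5; a_6 = -9/8


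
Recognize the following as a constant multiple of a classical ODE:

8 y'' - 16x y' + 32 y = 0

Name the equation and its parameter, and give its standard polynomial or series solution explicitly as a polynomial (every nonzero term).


All three coefficients share the factor 8; dividing through by 8 gives  y'' - 2x y' + 4 y = 0.
This matches the Hermite equation y'' - 2x y' + 2n y = 0 with 2n = 4, so n = 2; the polynomial solution is H_2(x).
With y = sum_k a_k x^k, matching x^k gives (k+2)(k+1) a_{k+2} = 2(k - n) a_k = 2(k - 2) a_k. The right side vanishes at k = 2, so the series with the parity of 2 terminates at degree 2.
Standard normalization: leading coefficient of H_n is 2^n, so a_2 = 2^2 = 4. Work downward with a_k = (k+1)(k+2) a_{k+2} / (2(k - n)):
  a_0 = (1)(2)(4) / (2(0 - 2)) = 8/(-4) = -2
Hence H_2(x) = 4 x^2 - 2.

H_2(x); series = 4 x^2 - 2


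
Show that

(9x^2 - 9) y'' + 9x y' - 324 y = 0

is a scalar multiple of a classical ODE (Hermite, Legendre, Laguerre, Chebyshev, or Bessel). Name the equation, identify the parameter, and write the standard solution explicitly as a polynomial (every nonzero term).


All three coefficients share the factor -9; dividing through by -9 gives  (1 - x^2) y'' - x y' + 36 y = 0.
This matches the Chebyshev equation (1 - x^2) y'' - x y' + n^2 y = 0 (note the -x y' term, not -2x y') with n^2 = 36, so n = 6; the polynomial solution is T_6(x).
With y = sum_k a_k x^k, matching x^k gives (k+2)(k+1) a_{k+2} = (k^2 - n^2) a_k = (k - 6)(k + 6) a_k. The right side vanishes at k = 6, so the series with the parity of 6 terminates at degree 6.
Standard normalization: leading coefficient of T_n is 2^(n-1), so a_6 = 2^5 = 32. Work downward with a_k = (k+1)(k+2) a_{k+2} / ((k - 6)(k + 6)):
  a_4 = (5)(6)(32) / ((4 - 6)(4 + 6)) = 960/(-20) = -48
  a_2 = (3)(4)(-48) / ((2 - 6)(2 + 6)) = -576/(-32) = 18
  a_0 = (1)(2)(18) / ((0 - 6)(0 + 6)) = 36/(-36) = -1
Hence T_6(x) = 32 x^6 - 48 x^4 + 18 x^2 - 1.

T_6(x); series = 32 x^6 - 48 x^4 + 18 x^2 - 1


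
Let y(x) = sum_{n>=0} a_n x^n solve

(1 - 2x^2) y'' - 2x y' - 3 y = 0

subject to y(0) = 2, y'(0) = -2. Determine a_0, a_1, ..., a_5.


Ansatz: y(x) = sum_{n>=0} a_n x^n, so y'(x) = sum_{n>=1} n a_n x^(n-1) and y''(x) = sum_{n>=2} n(n-1) a_n x^(n-2).
Substitute into P(x) y'' + Q(x) y' + R(x) y = 0 with P(x) = 1 - 2x^2, Q(x) = -2x, R(x) = -3, and match powers of x.
Initial conditions: a_0 = 2, a_1 = -2.
Setting the coefficient of each power of x to zero and solving order by order (substituting the coefficients already found):
  x^0: 2 a_2 - 3 a_0 = 0  ->  2 a_2 = 3 a_0 = 6  ->  a_2 = 3
  x^1: 6 a_3 - 5 a_1 = 0  ->  6 a_3 = 5 a_1 = -10  ->  a_3 = -5/3
  x^2: 12 a_4 - 11 a_2 = 0  ->  12 a_4 = 11 a_2 = 33  ->  a_4 = 11/4
  x^3: 20 a_5 - 21 a_3 = 0  ->  20 a_5 = 21 a_3 = -35  ->  a_5 = -7/4
Truncated series: y(x) = 2 - 2 x + 3 x^2 - (5/3) x^3 + (11/4) x^4 - (7/4) x^5 + O(x^6).

a_0 = 2; a_1 = -2; a_2 = 3; a_3 = -5/3; a_4 = 11/4; a_5 = -7/4


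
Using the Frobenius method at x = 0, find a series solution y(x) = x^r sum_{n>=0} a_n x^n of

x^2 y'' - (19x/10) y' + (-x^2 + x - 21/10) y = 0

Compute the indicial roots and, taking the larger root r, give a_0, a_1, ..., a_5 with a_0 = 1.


Write in Frobenius form y'' + (p(x)/x) y' + (q(x)/x^2) y = 0:
  p(x) = -19/10,  q(x) = -x^2 + x - 21/10.
Indicial equation: r(r-1) + (-19/10) r + (-21/10) = 0 -> roots r_1 = 7/2, r_2 = -3/5.
Take r = r_1 = 7/2. Let y(x) = x^r sum_{n>=0} a_n x^n with a_0 = 1.
Substitute y = x^r sum a_n x^n and match x^{r+n}. The recurrence is
  D(n) a_n + 1 a_{n-1} - 1 a_{n-2} = 0,  where D(n) = (r+n)(r+n-1) + (-19/10)(r+n) + (-21/10).
  a_n = [-1 a_{n-1} + 1 a_{n-2}] / D(n).
Since the indicial polynomial factors as (r - r_1)(r - r_2), D(n) = (r_1 + n - r_1)(r_1 + n - r_2) = n(n + 41/10).
Evaluating step by step (a_0 = 1):
  n = 1: D(1) = 1(1 + 41/10) = 51/10; numerator = -1(1) = -1; a_1 = (-1)/(51/10) = -10/51
  n = 2: D(2) = 2(2 + 41/10) = 61/5; numerator = -1(-10/51) + 1(1) = 61/51; a_2 = (61/51)/(61/5) = 5/51
  n = 3: D(3) = 3(3 + 41/10) = 213/10; numerator = -1(5/51) + 1(-10/51) = -5/17; a_3 = (-5/17)/(213/10) = -50/3621
  n = 4: D(4) = 4(4 + 41/10) = 162/5; numerator = -1(-50/3621) + 1(5/51) = 135/1207; a_4 = (135/1207)/(162/5) = 25/7242
  n = 5: D(5) = 5(5 + 41/10) = 91/2; numerator = -1(25/7242) + 1(-50/3621) = -125/7242; a_5 = (-125/7242)/(91/2) = -125/329511

r = 7/2; a_0 = 1; a_1 = -10/51; a_2 = 5/51; a_3 = -50/3621; a_4 = 25/7242; a_5 = -125/329511


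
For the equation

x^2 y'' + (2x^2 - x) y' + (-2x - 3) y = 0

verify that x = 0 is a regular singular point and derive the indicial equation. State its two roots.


Divide by x^2 to reach normal form y'' + P_1(x) y' + P_2(x) y = 0 with P_1(x) = 2 - 1/x and P_2(x) = -2/x - 3/x^2.
x = 0 is a singular point because the y'-coefficient 2 - 1/x has a pole at x = 0 and the y-coefficient -2/x - 3/x^2 has a pole at x = 0.
It is a regular singular point because x P_1(x) = p(x) = 2x - 1 and x^2 P_2(x) = q(x) = -2x - 3 are polynomials, hence analytic at x = 0.
p(0) = -1,  q(0) = -3.
Indicial equation: r(r-1) + p(0) r + q(0) = 0, i.e. r^2 + (p(0) - 1) r + q(0) = 0, i.e. r^2 - 2 r - 3 = 0.
Discriminant: (-2)^2 - 4(-3) = 16, so r = (2 ± 4)/2.
Solving: r_1 = 3, r_2 = -1.

indicial: r^2 - 2 r - 3 = 0; roots r_1 = 3, r_2 = -1


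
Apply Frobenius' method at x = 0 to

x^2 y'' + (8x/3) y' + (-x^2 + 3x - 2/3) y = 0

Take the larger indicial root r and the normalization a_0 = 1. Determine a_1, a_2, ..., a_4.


Write in Frobenius form y'' + (p(x)/x) y' + (q(x)/x^2) y = 0:
  p(x) = 8/3,  q(x) = -x^2 + 3x - 2/3.
Indicial equation: r(r-1) + (8/3) r + (-2/3) = 0 -> roots r_1 = 1/3, r_2 = -2.
Take r = r_1 = 1/3. Let y(x) = x^r sum_{n>=0} a_n x^n with a_0 = 1.
Substitute y = x^r sum a_n x^n and match x^{r+n}. The recurrence is
  D(n) a_n + 3 a_{n-1} - 1 a_{n-2} = 0,  where D(n) = (r+n)(r+n-1) + (8/3)(r+n) + (-2/3).
  a_n = [-3 a_{n-1} + 1 a_{n-2}] / D(n).
Since the indicial polynomial factors as (r - r_1)(r - r_2), D(n) = (r_1 + n - r_1)(r_1 + n - r_2) = n(n + 7/3).
Evaluating step by step (a_0 = 1):
  n = 1: D(1) = 1(1 + 7/3) = 10/3; numerator = -3(1) = -3; a_1 = (-3)/(10/3) = -9/10
  n = 2: D(2) = 2(2 + 7/3) = 26/3; numerator = -3(-9/10) + 1(1) = 37/10; a_2 = (37/10)/(26/3) = 111/260
  n = 3: D(3) = 3(3 + 7/3) = 16; numerator = -3(111/260) + 1(-9/10) = -567/260; a_3 = (-567/260)/(16) = -567/4160
  n = 4: D(4) = 4(4 + 7/3) = 76/3; numerator = -3(-567/4160) + 1(111/260) = 3477/4160; a_4 = (3477/4160)/(76/3) = 549/16640

r = 1/3; a_0 = 1; a_1 = -9/10; a_2 = 111/260; a_3 = -567/4160; a_4 = 549/16640


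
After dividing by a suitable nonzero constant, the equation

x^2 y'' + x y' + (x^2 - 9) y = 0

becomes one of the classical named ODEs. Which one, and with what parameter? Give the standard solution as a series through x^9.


The equation is already in a standard form:  x^2 y'' + x y' + (x^2 - 9) y = 0.
This matches the Bessel equation x^2 y'' + x y' + (x^2 - nu^2) y = 0 with nu^2 = 9, so nu = 3; the solution bounded at x = 0 is J_3(x).
Frobenius at x = 0: indicial roots ±nu; for r = nu the recurrence k(k + 2nu) c_k = -c_{k-2} gives the standard series J_nu(x) = sum_{k>=0} (-1)^k / (k! (k+nu)!) (x/2)^(2k+nu). Evaluate the first 4 terms:
  k = 0: (-1)^0 / (0! * 3! * 2^3) x^3 = 1/(1*6*8) x^3 = (1/48) x^3
  k = 1: (-1)^1 / (1! * 4! * 2^5) x^5 = -1/(1*24*32) x^5 = (-1/768) x^5
  k = 2: (-1)^2 / (2! * 5! * 2^7) x^7 = 1/(2*120*128) x^7 = (1/30720) x^7
  k = 3: (-1)^3 / (3! * 6! * 2^9) x^9 = -1/(6*720*512) x^9 = (-1/2211840) x^9
Hence J_3(x) = -x^9/2211840 + x^7/30720 - x^5/768 + x^3/48 + ....

J_3(x); series = -x^9/2211840 + x^7/30720 - x^5/768 + x^3/48


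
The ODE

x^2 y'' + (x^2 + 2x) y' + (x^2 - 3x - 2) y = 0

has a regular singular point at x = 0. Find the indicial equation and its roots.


Divide by x^2 to reach normal form y'' + P_1(x) y' + P_2(x) y = 0 with P_1(x) = 1 + 2/x and P_2(x) = 1 - 3/x - 2/x^2.
x = 0 is a singular point because the y'-coefficient 1 + 2/x has a pole at x = 0 and the y-coefficient 1 - 3/x - 2/x^2 has a pole at x = 0.
It is a regular singular point because x P_1(x) = p(x) = x + 2 and x^2 P_2(x) = q(x) = x^2 - 3x - 2 are polynomials, hence analytic at x = 0.
p(0) = 2,  q(0) = -2.
Indicial equation: r(r-1) + p(0) r + q(0) = 0, i.e. r^2 + (p(0) - 1) r + q(0) = 0, i.e. r^2 + 1 r - 2 = 0.
Discriminant: (1)^2 - 4(-2) = 9, so r = (-1 ± 3)/2.
Solving: r_1 = 1, r_2 = -2.

indicial: r^2 + 1 r - 2 = 0; roots r_1 = 1, r_2 = -2
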